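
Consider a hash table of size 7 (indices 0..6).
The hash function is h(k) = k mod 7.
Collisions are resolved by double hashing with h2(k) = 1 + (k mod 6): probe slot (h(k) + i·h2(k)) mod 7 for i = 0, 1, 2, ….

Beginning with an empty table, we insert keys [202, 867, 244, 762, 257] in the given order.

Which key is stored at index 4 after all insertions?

244

202 hashes to 6; slot 6 is free → place at 6.
867 hashes to 6, h2=4; 6 taken → place at 3.
244 hashes to 6, h2=5; 6 taken → place at 4.
762 hashes to 6, h2=1; 6 taken → place at 0.
257 hashes to 5; slot 5 is free → place at 5.
Table: [762, -, -, 867, 244, 257, 202]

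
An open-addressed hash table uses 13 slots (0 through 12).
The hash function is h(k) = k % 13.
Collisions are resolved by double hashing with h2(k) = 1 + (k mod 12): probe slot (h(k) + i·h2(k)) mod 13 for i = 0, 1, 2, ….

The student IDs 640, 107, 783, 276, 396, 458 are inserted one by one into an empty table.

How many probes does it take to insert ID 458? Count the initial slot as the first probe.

3

640 hashes to 3; slot 3 is free -> place at 3.
107 hashes to 3, h2=12; 3 taken -> place at 2.
783 hashes to 3, h2=4; 3 taken -> place at 7.
276 hashes to 3, h2=1; 3 taken -> place at 4.
396 hashes to 6; slot 6 is free -> place at 6.
458 hashes to 3, h2=3; 3,6 taken -> place at 9.
Table: [_, _, 107, 640, 276, _, 396, 783, _, 458, _, _, _]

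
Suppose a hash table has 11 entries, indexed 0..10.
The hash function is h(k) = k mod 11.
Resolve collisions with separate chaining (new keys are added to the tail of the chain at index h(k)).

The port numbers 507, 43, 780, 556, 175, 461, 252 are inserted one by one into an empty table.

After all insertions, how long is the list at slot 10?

5

507 → bucket 1
43 → bucket 10
780 → bucket 10 (collision)
556 → bucket 6
175 → bucket 10 (collision)
461 → bucket 10 (collision)
252 → bucket 10 (collision)
Final buckets:
0: .
1: 507
2: .
3: .
4: .
5: .
6: 556
7: .
8: .
9: .
10: 43 -> 780 -> 175 -> 461 -> 252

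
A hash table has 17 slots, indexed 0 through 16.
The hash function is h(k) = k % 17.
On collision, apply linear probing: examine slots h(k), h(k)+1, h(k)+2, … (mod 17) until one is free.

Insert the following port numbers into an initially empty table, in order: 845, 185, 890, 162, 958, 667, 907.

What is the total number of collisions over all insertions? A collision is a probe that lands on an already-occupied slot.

3

Insert 845: h=12, slot 12 empty => index 12.
Insert 185: h=15, slot 15 empty => index 15.
Insert 890: h=6, slot 6 empty => index 6.
Insert 162: h=9, slot 9 empty => index 9.
Insert 958: h=6, slot 6 occupied => index 7.
Insert 667: h=4, slot 4 empty => index 4.
Insert 907: h=6, slots 6,7 occupied => index 8.
Table: [—, —, —, —, 667, —, 890, 958, 907, 162, —, —, 845, —, —, 185, —]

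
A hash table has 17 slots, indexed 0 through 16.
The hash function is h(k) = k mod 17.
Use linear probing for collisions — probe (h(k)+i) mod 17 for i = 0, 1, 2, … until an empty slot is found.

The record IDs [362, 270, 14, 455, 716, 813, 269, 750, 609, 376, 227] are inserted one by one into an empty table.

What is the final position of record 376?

362: h=5 -> slot 5
270: h=15 -> slot 15
14: h=14 -> slot 14
455: h=13 -> slot 13
716: h=2 -> slot 2
813: h=14, probe 14,15,16 -> slot 16
269: h=14, probe 14,15,16,0 -> slot 0
750: h=2, probe 2,3 -> slot 3
609: h=14, probe 14,15,16,0,1 -> slot 1
376: h=2, probe 2,3,4 -> slot 4
227: h=6 -> slot 6
Table: [269, 609, 716, 750, 376, 362, 227, ., ., ., ., ., ., 455, 14, 270, 813]

4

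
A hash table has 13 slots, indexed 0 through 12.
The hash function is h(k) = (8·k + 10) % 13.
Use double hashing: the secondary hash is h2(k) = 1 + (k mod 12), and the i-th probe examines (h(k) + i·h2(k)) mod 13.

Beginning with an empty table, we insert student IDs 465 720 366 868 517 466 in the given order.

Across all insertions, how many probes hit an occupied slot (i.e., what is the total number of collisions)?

2

465 hashes to 12; slot 12 is free => place at 12.
720 hashes to 11; slot 11 is free => place at 11.
366 hashes to 0; slot 0 is free => place at 0.
868 hashes to 12, h2=5; 12 taken => place at 4.
517 hashes to 12, h2=2; 12 taken => place at 1.
466 hashes to 7; slot 7 is free => place at 7.
Table: [366, 517, _, _, 868, _, _, 466, _, _, _, 720, 465]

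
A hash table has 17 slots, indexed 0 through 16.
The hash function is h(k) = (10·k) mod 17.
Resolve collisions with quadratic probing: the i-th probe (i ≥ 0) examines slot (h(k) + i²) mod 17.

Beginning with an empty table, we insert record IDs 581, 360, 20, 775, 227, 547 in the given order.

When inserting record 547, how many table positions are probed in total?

Insert 581: h=13, slot 13 empty → index 13.
Insert 360: h=13, slot 13 occupied → index 14.
Insert 20: h=13, slots 13,14 occupied → index 0.
Insert 775: h=15, slot 15 empty → index 15.
Insert 227: h=9, slot 9 empty → index 9.
Insert 547: h=13, slots 13,14,0 occupied → index 5.
Table: [20, _, _, _, _, 547, _, _, _, 227, _, _, _, 581, 360, 775, _]

4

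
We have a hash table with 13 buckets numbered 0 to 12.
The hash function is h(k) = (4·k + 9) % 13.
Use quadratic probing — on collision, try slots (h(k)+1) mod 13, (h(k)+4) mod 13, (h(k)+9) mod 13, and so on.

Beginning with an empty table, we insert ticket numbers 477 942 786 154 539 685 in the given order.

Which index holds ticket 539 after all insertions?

11

477 hashes to 6; slot 6 is free => place at 6.
942 hashes to 7; slot 7 is free => place at 7.
786 hashes to 7; 7 taken => place at 8.
154 hashes to 1; slot 1 is free => place at 1.
539 hashes to 7; 7,8 taken => place at 11.
685 hashes to 6; 6,7 taken => place at 10.
Table: [., 154, ., ., ., ., 477, 942, 786, ., 685, 539, .]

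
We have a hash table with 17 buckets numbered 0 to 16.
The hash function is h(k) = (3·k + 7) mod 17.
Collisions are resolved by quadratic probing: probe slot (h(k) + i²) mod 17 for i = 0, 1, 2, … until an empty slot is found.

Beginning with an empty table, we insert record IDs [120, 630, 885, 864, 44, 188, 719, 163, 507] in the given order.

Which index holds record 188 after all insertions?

Insert 120: h=10, slot 10 empty -> index 10.
Insert 630: h=10, slot 10 occupied -> index 11.
Insert 885: h=10, slots 10,11 occupied -> index 14.
Insert 864: h=15, slot 15 empty -> index 15.
Insert 44: h=3, slot 3 empty -> index 3.
Insert 188: h=10, slots 10,11,14 occupied -> index 2.
Insert 719: h=5, slot 5 empty -> index 5.
Insert 163: h=3, slot 3 occupied -> index 4.
Insert 507: h=15, slot 15 occupied -> index 16.
Table: [—, —, 188, 44, 163, 719, —, —, —, —, 120, 630, —, —, 885, 864, 507]

2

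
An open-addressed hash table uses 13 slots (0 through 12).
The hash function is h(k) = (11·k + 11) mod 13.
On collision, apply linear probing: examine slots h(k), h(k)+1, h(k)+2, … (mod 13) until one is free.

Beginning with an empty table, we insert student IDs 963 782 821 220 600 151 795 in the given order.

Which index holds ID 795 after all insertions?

963: h=9 => slot 9
782: h=7 => slot 7
821: h=7, probe 7,8 => slot 8
220: h=0 => slot 0
600: h=7, probe 7,8,9,10 => slot 10
151: h=8, probe 8,9,10,11 => slot 11
795: h=7, probe 7,8,9,10,11,12 => slot 12
Table: [220, _, _, _, _, _, _, 782, 821, 963, 600, 151, 795]

12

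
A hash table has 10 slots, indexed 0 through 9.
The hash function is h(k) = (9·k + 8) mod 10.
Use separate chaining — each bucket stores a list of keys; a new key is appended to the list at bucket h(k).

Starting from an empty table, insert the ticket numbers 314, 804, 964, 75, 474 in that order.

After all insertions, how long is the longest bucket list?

4

Insert 314: h=4, bucket 4 empty → new chain.
Insert 804: h=4, bucket 4 nonempty → append to chain.
Insert 964: h=4, bucket 4 nonempty → append to chain.
Insert 75: h=3, bucket 3 empty → new chain.
Insert 474: h=4, bucket 4 nonempty → append to chain.
Final buckets:
0: ∅
1: ∅
2: ∅
3: 75
4: 314 -> 804 -> 964 -> 474
5: ∅
6: ∅
7: ∅
8: ∅
9: ∅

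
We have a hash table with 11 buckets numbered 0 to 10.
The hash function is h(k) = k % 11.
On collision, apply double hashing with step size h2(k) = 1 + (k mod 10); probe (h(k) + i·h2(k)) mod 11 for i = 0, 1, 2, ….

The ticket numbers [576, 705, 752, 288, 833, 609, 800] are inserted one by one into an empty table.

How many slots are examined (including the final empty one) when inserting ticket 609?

576: h=4 -> slot 4
705: h=1 -> slot 1
752: h=4, h2=3, probe 4,7 -> slot 7
288: h=2 -> slot 2
833: h=8 -> slot 8
609: h=4, h2=10, probe 4,3 -> slot 3
800: h=8, h2=1, probe 8,9 -> slot 9
Table: [—, 705, 288, 609, 576, —, —, 752, 833, 800, —]

2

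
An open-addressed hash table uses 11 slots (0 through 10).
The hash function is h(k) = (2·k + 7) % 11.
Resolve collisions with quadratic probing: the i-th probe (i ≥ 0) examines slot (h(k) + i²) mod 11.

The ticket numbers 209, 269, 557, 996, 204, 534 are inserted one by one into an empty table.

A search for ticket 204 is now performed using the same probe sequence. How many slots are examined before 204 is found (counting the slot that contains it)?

2

209 hashes to 7; slot 7 is free → place at 7.
269 hashes to 6; slot 6 is free → place at 6.
557 hashes to 10; slot 10 is free → place at 10.
996 hashes to 8; slot 8 is free → place at 8.
204 hashes to 8; 8 taken → place at 9.
534 hashes to 8; 8,9 taken → place at 1.
Table: [∅, 534, ∅, ∅, ∅, ∅, 269, 209, 996, 204, 557]
Lookup 204: h=8, probe 8,9 → found at 9.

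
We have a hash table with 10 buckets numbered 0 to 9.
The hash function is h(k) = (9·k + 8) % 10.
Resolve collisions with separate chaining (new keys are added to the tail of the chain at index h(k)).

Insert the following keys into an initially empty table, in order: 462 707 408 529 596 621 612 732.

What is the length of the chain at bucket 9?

Insert 462: h=6, bucket 6 empty → new chain.
Insert 707: h=1, bucket 1 empty → new chain.
Insert 408: h=0, bucket 0 empty → new chain.
Insert 529: h=9, bucket 9 empty → new chain.
Insert 596: h=2, bucket 2 empty → new chain.
Insert 621: h=7, bucket 7 empty → new chain.
Insert 612: h=6, bucket 6 nonempty → append to chain.
Insert 732: h=6, bucket 6 nonempty → append to chain.
Final buckets:
0: 408
1: 707
2: 596
3: _
4: _
5: _
6: 462 -> 612 -> 732
7: 621
8: _
9: 529

1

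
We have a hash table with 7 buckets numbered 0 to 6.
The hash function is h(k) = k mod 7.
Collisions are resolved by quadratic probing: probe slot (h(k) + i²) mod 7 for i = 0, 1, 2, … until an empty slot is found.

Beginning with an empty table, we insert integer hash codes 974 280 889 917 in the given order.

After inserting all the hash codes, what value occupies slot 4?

889

974: h=1 → slot 1
280: h=0 → slot 0
889: h=0, probe 0,1,4 → slot 4
917: h=0, probe 0,1,4,2 → slot 2
Table: [280, 974, 917, ∅, 889, ∅, ∅]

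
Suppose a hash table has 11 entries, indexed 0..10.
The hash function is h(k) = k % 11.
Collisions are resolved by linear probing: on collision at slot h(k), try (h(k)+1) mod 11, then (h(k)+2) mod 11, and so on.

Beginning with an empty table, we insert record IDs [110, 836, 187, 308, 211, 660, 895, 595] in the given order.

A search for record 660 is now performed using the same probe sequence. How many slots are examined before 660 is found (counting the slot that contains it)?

6

110: h=0 → slot 0
836: h=0, probe 0,1 → slot 1
187: h=0, probe 0,1,2 → slot 2
308: h=0, probe 0,1,2,3 → slot 3
211: h=2, probe 2,3,4 → slot 4
660: h=0, probe 0,1,2,3,4,5 → slot 5
895: h=4, probe 4,5,6 → slot 6
595: h=1, probe 1,2,3,4,5,6,7 → slot 7
Table: [110, 836, 187, 308, 211, 660, 895, 595, _, _, _]
Lookup 660: h=0, probe 0,1,2,3,4,5 → found at 5.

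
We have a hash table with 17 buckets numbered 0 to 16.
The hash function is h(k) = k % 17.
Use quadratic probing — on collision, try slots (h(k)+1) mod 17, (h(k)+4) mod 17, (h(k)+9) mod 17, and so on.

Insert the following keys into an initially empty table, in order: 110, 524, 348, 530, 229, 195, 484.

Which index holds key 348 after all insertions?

9

Insert 110: h=8, slot 8 empty -> index 8.
Insert 524: h=14, slot 14 empty -> index 14.
Insert 348: h=8, slot 8 occupied -> index 9.
Insert 530: h=3, slot 3 empty -> index 3.
Insert 229: h=8, slots 8,9 occupied -> index 12.
Insert 195: h=8, slots 8,9,12 occupied -> index 0.
Insert 484: h=8, slots 8,9,12,0 occupied -> index 7.
Table: [195, ., ., 530, ., ., ., 484, 110, 348, ., ., 229, ., 524, ., .]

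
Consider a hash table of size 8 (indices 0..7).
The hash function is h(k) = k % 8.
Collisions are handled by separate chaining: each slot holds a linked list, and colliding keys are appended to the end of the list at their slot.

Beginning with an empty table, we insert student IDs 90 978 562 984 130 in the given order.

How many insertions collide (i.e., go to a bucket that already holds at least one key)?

Insert 90: h=2, bucket 2 empty -> new chain.
Insert 978: h=2, bucket 2 nonempty -> append to chain.
Insert 562: h=2, bucket 2 nonempty -> append to chain.
Insert 984: h=0, bucket 0 empty -> new chain.
Insert 130: h=2, bucket 2 nonempty -> append to chain.
Final buckets:
0: 984
1: —
2: 90 -> 978 -> 562 -> 130
3: —
4: —
5: —
6: —
7: —

3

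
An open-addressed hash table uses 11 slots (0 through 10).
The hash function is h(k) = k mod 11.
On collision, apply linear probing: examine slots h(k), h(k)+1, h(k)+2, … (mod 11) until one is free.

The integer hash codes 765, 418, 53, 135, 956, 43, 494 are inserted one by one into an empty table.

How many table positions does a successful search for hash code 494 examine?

765: h=6 -> slot 6
418: h=0 -> slot 0
53: h=9 -> slot 9
135: h=3 -> slot 3
956: h=10 -> slot 10
43: h=10, probe 10,0,1 -> slot 1
494: h=10, probe 10,0,1,2 -> slot 2
Table: [418, 43, 494, 135, ., ., 765, ., ., 53, 956]
Lookup 494: h=10, probe 10,0,1,2 → found at 2.

4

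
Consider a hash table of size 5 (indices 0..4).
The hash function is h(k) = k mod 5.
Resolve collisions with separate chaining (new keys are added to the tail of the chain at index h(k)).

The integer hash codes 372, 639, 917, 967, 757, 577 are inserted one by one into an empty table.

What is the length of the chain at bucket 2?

5

372 → bucket 2
639 → bucket 4
917 → bucket 2 (collision)
967 → bucket 2 (collision)
757 → bucket 2 (collision)
577 → bucket 2 (collision)
Final buckets:
0: .
1: .
2: 372 -> 917 -> 967 -> 757 -> 577
3: .
4: 639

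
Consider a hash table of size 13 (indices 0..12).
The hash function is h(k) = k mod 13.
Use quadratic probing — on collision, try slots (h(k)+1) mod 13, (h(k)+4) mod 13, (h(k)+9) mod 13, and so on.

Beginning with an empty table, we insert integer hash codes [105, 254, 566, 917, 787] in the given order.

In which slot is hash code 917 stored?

11

105: h=1 → slot 1
254: h=7 → slot 7
566: h=7, probe 7,8 → slot 8
917: h=7, probe 7,8,11 → slot 11
787: h=7, probe 7,8,11,3 → slot 3
Table: [., 105, ., 787, ., ., ., 254, 566, ., ., 917, .]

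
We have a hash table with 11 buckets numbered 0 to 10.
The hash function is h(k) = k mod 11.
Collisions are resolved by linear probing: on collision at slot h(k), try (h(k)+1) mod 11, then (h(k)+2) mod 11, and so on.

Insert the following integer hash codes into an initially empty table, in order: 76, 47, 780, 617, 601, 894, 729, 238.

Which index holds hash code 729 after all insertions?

5

Insert 76: h=10, slot 10 empty => index 10.
Insert 47: h=3, slot 3 empty => index 3.
Insert 780: h=10, slot 10 occupied => index 0.
Insert 617: h=1, slot 1 empty => index 1.
Insert 601: h=7, slot 7 empty => index 7.
Insert 894: h=3, slot 3 occupied => index 4.
Insert 729: h=3, slots 3,4 occupied => index 5.
Insert 238: h=7, slot 7 occupied => index 8.
Table: [780, 617, _, 47, 894, 729, _, 601, 238, _, 76]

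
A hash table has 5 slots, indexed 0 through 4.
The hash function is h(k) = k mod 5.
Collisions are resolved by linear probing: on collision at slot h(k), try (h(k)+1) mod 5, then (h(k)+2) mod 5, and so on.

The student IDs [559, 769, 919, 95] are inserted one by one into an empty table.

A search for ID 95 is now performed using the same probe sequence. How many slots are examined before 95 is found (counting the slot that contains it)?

559: h=4 => slot 4
769: h=4, probe 4,0 => slot 0
919: h=4, probe 4,0,1 => slot 1
95: h=0, probe 0,1,2 => slot 2
Table: [769, 919, 95, ., 559]
Lookup 95: h=0, probe 0,1,2 → found at 2.

3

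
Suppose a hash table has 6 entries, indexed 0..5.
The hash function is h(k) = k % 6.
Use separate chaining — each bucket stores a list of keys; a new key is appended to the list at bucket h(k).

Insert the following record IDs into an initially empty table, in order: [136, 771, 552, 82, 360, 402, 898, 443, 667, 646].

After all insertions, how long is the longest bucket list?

4

Insert 136: h=4, bucket 4 empty -> new chain.
Insert 771: h=3, bucket 3 empty -> new chain.
Insert 552: h=0, bucket 0 empty -> new chain.
Insert 82: h=4, bucket 4 nonempty -> append to chain.
Insert 360: h=0, bucket 0 nonempty -> append to chain.
Insert 402: h=0, bucket 0 nonempty -> append to chain.
Insert 898: h=4, bucket 4 nonempty -> append to chain.
Insert 443: h=5, bucket 5 empty -> new chain.
Insert 667: h=1, bucket 1 empty -> new chain.
Insert 646: h=4, bucket 4 nonempty -> append to chain.
Final buckets:
0: 552 -> 360 -> 402
1: 667
2: —
3: 771
4: 136 -> 82 -> 898 -> 646
5: 443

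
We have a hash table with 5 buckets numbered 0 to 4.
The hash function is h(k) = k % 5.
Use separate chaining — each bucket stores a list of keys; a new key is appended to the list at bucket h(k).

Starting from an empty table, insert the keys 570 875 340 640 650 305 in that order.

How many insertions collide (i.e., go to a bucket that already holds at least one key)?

5

Insert 570: h=0, bucket 0 empty -> new chain.
Insert 875: h=0, bucket 0 nonempty -> append to chain.
Insert 340: h=0, bucket 0 nonempty -> append to chain.
Insert 640: h=0, bucket 0 nonempty -> append to chain.
Insert 650: h=0, bucket 0 nonempty -> append to chain.
Insert 305: h=0, bucket 0 nonempty -> append to chain.
Final buckets:
0: 570 -> 875 -> 340 -> 640 -> 650 -> 305
1: ∅
2: ∅
3: ∅
4: ∅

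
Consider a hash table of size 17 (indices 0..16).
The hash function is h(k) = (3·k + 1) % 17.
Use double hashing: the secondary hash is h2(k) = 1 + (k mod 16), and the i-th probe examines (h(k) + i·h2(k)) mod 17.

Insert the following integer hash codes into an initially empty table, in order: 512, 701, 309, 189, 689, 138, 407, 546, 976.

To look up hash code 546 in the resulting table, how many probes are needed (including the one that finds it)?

4

512: h=7 -> slot 7
701: h=13 -> slot 13
309: h=10 -> slot 10
189: h=7, h2=14, probe 7,4 -> slot 4
689: h=11 -> slot 11
138: h=7, h2=11, probe 7,1 -> slot 1
407: h=15 -> slot 15
546: h=7, h2=3, probe 7,10,13,16 -> slot 16
976: h=5 -> slot 5
Table: [∅, 138, ∅, ∅, 189, 976, ∅, 512, ∅, ∅, 309, 689, ∅, 701, ∅, 407, 546]
Lookup 546: h=7, h2=3, probe 7,10,13,16 → found at 16.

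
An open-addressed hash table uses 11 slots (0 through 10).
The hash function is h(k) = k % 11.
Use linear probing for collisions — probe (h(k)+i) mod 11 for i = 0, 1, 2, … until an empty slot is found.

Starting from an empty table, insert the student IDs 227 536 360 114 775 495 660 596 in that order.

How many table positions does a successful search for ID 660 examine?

2

227 hashes to 7; slot 7 is free -> place at 7.
536 hashes to 8; slot 8 is free -> place at 8.
360 hashes to 8; 8 taken -> place at 9.
114 hashes to 4; slot 4 is free -> place at 4.
775 hashes to 5; slot 5 is free -> place at 5.
495 hashes to 0; slot 0 is free -> place at 0.
660 hashes to 0; 0 taken -> place at 1.
596 hashes to 2; slot 2 is free -> place at 2.
Table: [495, 660, 596, _, 114, 775, _, 227, 536, 360, _]
Lookup 660: h=0, probe 0,1 → found at 1.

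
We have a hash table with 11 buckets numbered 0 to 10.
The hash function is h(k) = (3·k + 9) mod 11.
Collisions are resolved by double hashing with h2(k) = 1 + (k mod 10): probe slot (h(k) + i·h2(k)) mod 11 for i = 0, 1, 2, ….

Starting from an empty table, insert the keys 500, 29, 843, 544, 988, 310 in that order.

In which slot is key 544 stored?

Insert 500: h=2, slot 2 empty -> index 2.
Insert 29: h=8, slot 8 empty -> index 8.
Insert 843: h=8, h2=4, slot 8 occupied -> index 1.
Insert 544: h=2, h2=5, slot 2 occupied -> index 7.
Insert 988: h=3, slot 3 empty -> index 3.
Insert 310: h=4, slot 4 empty -> index 4.
Table: [∅, 843, 500, 988, 310, ∅, ∅, 544, 29, ∅, ∅]

7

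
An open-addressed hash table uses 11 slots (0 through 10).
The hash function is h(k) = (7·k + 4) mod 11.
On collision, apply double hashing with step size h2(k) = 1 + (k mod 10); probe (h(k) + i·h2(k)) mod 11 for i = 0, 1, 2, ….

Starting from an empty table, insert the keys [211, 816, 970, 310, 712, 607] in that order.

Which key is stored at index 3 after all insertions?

816

Insert 211: h=7, slot 7 empty → index 7.
Insert 816: h=7, h2=7, slot 7 occupied → index 3.
Insert 970: h=7, h2=1, slot 7 occupied → index 8.
Insert 310: h=7, h2=1, slots 7,8 occupied → index 9.
Insert 712: h=5, slot 5 empty → index 5.
Insert 607: h=7, h2=8, slot 7 occupied → index 4.
Table: [_, _, _, 816, 607, 712, _, 211, 970, 310, _]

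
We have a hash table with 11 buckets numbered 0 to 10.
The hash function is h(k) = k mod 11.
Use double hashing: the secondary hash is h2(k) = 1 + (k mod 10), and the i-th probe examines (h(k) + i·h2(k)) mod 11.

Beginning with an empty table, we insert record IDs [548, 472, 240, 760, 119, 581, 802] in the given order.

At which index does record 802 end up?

5

548 hashes to 9; slot 9 is free → place at 9.
472 hashes to 10; slot 10 is free → place at 10.
240 hashes to 9, h2=1; 9,10 taken → place at 0.
760 hashes to 1; slot 1 is free → place at 1.
119 hashes to 9, h2=10; 9 taken → place at 8.
581 hashes to 9, h2=2; 9,0 taken → place at 2.
802 hashes to 10, h2=3; 10,2 taken → place at 5.
Table: [240, 760, 581, —, —, 802, —, —, 119, 548, 472]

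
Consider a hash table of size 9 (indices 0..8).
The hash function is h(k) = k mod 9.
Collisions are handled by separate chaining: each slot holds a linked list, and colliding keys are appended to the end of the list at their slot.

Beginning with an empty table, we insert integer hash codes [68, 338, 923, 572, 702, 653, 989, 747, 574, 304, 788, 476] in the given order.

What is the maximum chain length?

68 -> bucket 5
338 -> bucket 5 (collision)
923 -> bucket 5 (collision)
572 -> bucket 5 (collision)
702 -> bucket 0
653 -> bucket 5 (collision)
989 -> bucket 8
747 -> bucket 0 (collision)
574 -> bucket 7
304 -> bucket 7 (collision)
788 -> bucket 5 (collision)
476 -> bucket 8 (collision)
Final buckets:
0: 702 -> 747
1: -
2: -
3: -
4: -
5: 68 -> 338 -> 923 -> 572 -> 653 -> 788
6: -
7: 574 -> 304
8: 989 -> 476

6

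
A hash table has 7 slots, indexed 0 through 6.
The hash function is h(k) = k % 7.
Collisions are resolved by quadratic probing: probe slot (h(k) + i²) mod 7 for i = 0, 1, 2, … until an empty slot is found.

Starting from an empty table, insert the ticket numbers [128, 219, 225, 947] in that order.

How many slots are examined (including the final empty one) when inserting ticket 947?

3

128 hashes to 2; slot 2 is free -> place at 2.
219 hashes to 2; 2 taken -> place at 3.
225 hashes to 1; slot 1 is free -> place at 1.
947 hashes to 2; 2,3 taken -> place at 6.
Table: [-, 225, 128, 219, -, -, 947]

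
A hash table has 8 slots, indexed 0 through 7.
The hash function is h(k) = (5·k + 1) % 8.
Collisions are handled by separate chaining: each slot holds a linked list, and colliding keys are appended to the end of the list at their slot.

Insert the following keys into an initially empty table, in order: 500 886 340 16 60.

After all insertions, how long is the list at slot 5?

Insert 500: h=5, bucket 5 empty → new chain.
Insert 886: h=7, bucket 7 empty → new chain.
Insert 340: h=5, bucket 5 nonempty → append to chain.
Insert 16: h=1, bucket 1 empty → new chain.
Insert 60: h=5, bucket 5 nonempty → append to chain.
Final buckets:
0: ∅
1: 16
2: ∅
3: ∅
4: ∅
5: 500 -> 340 -> 60
6: ∅
7: 886

3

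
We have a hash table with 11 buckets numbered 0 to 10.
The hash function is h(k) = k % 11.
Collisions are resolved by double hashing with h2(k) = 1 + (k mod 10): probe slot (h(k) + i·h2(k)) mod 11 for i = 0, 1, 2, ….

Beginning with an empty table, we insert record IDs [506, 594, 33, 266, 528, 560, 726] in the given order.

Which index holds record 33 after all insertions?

506 hashes to 0; slot 0 is free → place at 0.
594 hashes to 0, h2=5; 0 taken → place at 5.
33 hashes to 0, h2=4; 0 taken → place at 4.
266 hashes to 2; slot 2 is free → place at 2.
528 hashes to 0, h2=9; 0 taken → place at 9.
560 hashes to 10; slot 10 is free → place at 10.
726 hashes to 0, h2=7; 0 taken → place at 7.
Table: [506, _, 266, _, 33, 594, _, 726, _, 528, 560]

4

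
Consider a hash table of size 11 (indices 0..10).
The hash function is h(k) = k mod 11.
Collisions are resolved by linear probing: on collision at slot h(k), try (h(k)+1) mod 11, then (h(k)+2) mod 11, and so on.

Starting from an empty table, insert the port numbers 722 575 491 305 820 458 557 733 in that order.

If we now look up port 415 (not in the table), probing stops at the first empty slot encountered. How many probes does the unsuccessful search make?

722: h=7 → slot 7
575: h=3 → slot 3
491: h=7, probe 7,8 → slot 8
305: h=8, probe 8,9 → slot 9
820: h=6 → slot 6
458: h=7, probe 7,8,9,10 → slot 10
557: h=7, probe 7,8,9,10,0 → slot 0
733: h=7, probe 7,8,9,10,0,1 → slot 1
Table: [557, 733, -, 575, -, -, 820, 722, 491, 305, 458]
Lookup 415: h=8, probe 8,9,10,0,1,2 → slot 2 empty, not found.

6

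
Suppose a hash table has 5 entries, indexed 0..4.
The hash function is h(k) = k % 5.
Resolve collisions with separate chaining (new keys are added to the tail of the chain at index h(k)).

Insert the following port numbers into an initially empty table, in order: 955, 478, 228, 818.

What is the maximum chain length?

Insert 955: h=0, bucket 0 empty -> new chain.
Insert 478: h=3, bucket 3 empty -> new chain.
Insert 228: h=3, bucket 3 nonempty -> append to chain.
Insert 818: h=3, bucket 3 nonempty -> append to chain.
Final buckets:
0: 955
1: .
2: .
3: 478 -> 228 -> 818
4: .

3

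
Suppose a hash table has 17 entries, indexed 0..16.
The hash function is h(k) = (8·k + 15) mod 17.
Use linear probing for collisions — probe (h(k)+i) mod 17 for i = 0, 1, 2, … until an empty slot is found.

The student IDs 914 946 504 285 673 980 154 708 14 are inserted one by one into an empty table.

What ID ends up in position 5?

708

Insert 914: h=0, slot 0 empty → index 0.
Insert 946: h=1, slot 1 empty → index 1.
Insert 504: h=1, slot 1 occupied → index 2.
Insert 285: h=0, slots 0,1,2 occupied → index 3.
Insert 673: h=10, slot 10 empty → index 10.
Insert 980: h=1, slots 1,2,3 occupied → index 4.
Insert 154: h=6, slot 6 empty → index 6.
Insert 708: h=1, slots 1,2,3,4 occupied → index 5.
Insert 14: h=8, slot 8 empty → index 8.
Table: [914, 946, 504, 285, 980, 708, 154, ., 14, ., 673, ., ., ., ., ., .]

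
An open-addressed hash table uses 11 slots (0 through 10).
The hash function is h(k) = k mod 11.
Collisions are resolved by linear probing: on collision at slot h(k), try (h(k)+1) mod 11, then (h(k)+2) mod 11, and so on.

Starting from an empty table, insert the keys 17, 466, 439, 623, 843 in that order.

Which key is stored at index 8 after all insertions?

843

17: h=6 -> slot 6
466: h=4 -> slot 4
439: h=10 -> slot 10
623: h=7 -> slot 7
843: h=7, probe 7,8 -> slot 8
Table: [-, -, -, -, 466, -, 17, 623, 843, -, 439]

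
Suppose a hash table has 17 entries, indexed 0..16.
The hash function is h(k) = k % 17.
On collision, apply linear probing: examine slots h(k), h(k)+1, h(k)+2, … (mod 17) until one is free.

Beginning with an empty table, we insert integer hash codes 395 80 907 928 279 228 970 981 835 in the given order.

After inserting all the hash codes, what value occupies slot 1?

Insert 395: h=4, slot 4 empty -> index 4.
Insert 80: h=12, slot 12 empty -> index 12.
Insert 907: h=6, slot 6 empty -> index 6.
Insert 928: h=10, slot 10 empty -> index 10.
Insert 279: h=7, slot 7 empty -> index 7.
Insert 228: h=7, slot 7 occupied -> index 8.
Insert 970: h=1, slot 1 empty -> index 1.
Insert 981: h=12, slot 12 occupied -> index 13.
Insert 835: h=2, slot 2 empty -> index 2.
Table: [-, 970, 835, -, 395, -, 907, 279, 228, -, 928, -, 80, 981, -, -, -]

970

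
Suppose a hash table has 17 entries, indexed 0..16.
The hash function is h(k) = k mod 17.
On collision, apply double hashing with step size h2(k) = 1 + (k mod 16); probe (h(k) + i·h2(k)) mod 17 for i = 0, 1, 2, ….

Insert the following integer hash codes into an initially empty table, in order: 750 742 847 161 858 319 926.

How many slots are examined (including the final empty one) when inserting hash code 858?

Insert 750: h=2, slot 2 empty → index 2.
Insert 742: h=11, slot 11 empty → index 11.
Insert 847: h=14, slot 14 empty → index 14.
Insert 161: h=8, slot 8 empty → index 8.
Insert 858: h=8, h2=11, slots 8,2 occupied → index 13.
Insert 319: h=13, h2=16, slot 13 occupied → index 12.
Insert 926: h=8, h2=15, slot 8 occupied → index 6.
Table: [—, —, 750, —, —, —, 926, —, 161, —, —, 742, 319, 858, 847, —, —]

3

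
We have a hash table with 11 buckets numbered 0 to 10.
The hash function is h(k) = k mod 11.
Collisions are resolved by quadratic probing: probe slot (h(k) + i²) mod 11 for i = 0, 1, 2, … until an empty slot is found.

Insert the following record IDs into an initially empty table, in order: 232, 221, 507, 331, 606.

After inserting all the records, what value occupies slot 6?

606

232 hashes to 1; slot 1 is free → place at 1.
221 hashes to 1; 1 taken → place at 2.
507 hashes to 1; 1,2 taken → place at 5.
331 hashes to 1; 1,2,5 taken → place at 10.
606 hashes to 1; 1,2,5,10 taken → place at 6.
Table: [∅, 232, 221, ∅, ∅, 507, 606, ∅, ∅, ∅, 331]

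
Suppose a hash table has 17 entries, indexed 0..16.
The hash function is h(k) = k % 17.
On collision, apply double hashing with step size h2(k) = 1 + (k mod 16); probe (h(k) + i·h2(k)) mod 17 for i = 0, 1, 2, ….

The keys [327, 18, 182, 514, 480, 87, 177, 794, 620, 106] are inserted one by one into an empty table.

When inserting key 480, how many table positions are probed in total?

Insert 327: h=4, slot 4 empty => index 4.
Insert 18: h=1, slot 1 empty => index 1.
Insert 182: h=12, slot 12 empty => index 12.
Insert 514: h=4, h2=3, slot 4 occupied => index 7.
Insert 480: h=4, h2=1, slot 4 occupied => index 5.
Insert 87: h=2, slot 2 empty => index 2.
Insert 177: h=7, h2=2, slot 7 occupied => index 9.
Insert 794: h=12, h2=11, slot 12 occupied => index 6.
Insert 620: h=8, slot 8 empty => index 8.
Insert 106: h=4, h2=11, slot 4 occupied => index 15.
Table: [_, 18, 87, _, 327, 480, 794, 514, 620, 177, _, _, 182, _, _, 106, _]

2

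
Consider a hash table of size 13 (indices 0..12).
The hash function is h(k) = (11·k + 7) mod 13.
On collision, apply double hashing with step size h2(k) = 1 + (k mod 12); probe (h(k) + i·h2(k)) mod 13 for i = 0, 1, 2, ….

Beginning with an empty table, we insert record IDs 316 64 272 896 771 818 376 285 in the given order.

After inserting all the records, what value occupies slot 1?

316: h=12 → slot 12
64: h=9 → slot 9
272: h=9, h2=9, probe 9,5 → slot 5
896: h=9, h2=9, probe 9,5,1 → slot 1
771: h=12, h2=4, probe 12,3 → slot 3
818: h=9, h2=3, probe 9,12,2 → slot 2
376: h=9, h2=5, probe 9,1,6 → slot 6
285: h=9, h2=10, probe 9,6,3,0 → slot 0
Table: [285, 896, 818, 771, -, 272, 376, -, -, 64, -, -, 316]

896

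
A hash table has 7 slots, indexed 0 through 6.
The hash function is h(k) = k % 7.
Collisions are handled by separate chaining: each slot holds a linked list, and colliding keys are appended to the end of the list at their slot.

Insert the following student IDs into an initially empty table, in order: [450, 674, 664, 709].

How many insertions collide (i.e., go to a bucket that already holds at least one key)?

2

450 -> bucket 2
674 -> bucket 2 (collision)
664 -> bucket 6
709 -> bucket 2 (collision)
Final buckets:
0: —
1: —
2: 450 -> 674 -> 709
3: —
4: —
5: —
6: 664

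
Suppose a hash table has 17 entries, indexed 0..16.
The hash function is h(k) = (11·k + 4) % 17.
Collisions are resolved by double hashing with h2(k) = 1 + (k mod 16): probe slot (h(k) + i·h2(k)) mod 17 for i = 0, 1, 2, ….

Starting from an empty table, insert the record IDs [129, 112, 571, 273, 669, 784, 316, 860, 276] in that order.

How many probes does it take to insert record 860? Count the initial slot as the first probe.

3

Insert 129: h=12, slot 12 empty => index 12.
Insert 112: h=12, h2=1, slot 12 occupied => index 13.
Insert 571: h=12, h2=12, slot 12 occupied => index 7.
Insert 273: h=15, slot 15 empty => index 15.
Insert 669: h=2, slot 2 empty => index 2.
Insert 784: h=9, slot 9 empty => index 9.
Insert 316: h=12, h2=13, slot 12 occupied => index 8.
Insert 860: h=12, h2=13, slots 12,8 occupied => index 4.
Insert 276: h=14, slot 14 empty => index 14.
Table: [—, —, 669, —, 860, —, —, 571, 316, 784, —, —, 129, 112, 276, 273, —]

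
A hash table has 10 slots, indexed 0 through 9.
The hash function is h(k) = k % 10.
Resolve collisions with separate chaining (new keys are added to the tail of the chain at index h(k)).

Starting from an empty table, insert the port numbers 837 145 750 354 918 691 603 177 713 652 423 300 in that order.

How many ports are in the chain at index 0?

Insert 837: h=7, bucket 7 empty → new chain.
Insert 145: h=5, bucket 5 empty → new chain.
Insert 750: h=0, bucket 0 empty → new chain.
Insert 354: h=4, bucket 4 empty → new chain.
Insert 918: h=8, bucket 8 empty → new chain.
Insert 691: h=1, bucket 1 empty → new chain.
Insert 603: h=3, bucket 3 empty → new chain.
Insert 177: h=7, bucket 7 nonempty → append to chain.
Insert 713: h=3, bucket 3 nonempty → append to chain.
Insert 652: h=2, bucket 2 empty → new chain.
Insert 423: h=3, bucket 3 nonempty → append to chain.
Insert 300: h=0, bucket 0 nonempty → append to chain.
Final buckets:
0: 750 -> 300
1: 691
2: 652
3: 603 -> 713 -> 423
4: 354
5: 145
6: ∅
7: 837 -> 177
8: 918
9: ∅

2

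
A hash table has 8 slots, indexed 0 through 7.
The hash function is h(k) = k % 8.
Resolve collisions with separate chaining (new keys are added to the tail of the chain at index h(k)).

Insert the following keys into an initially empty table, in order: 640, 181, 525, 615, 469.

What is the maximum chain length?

3

Insert 640: h=0, bucket 0 empty → new chain.
Insert 181: h=5, bucket 5 empty → new chain.
Insert 525: h=5, bucket 5 nonempty → append to chain.
Insert 615: h=7, bucket 7 empty → new chain.
Insert 469: h=5, bucket 5 nonempty → append to chain.
Final buckets:
0: 640
1: —
2: —
3: —
4: —
5: 181 -> 525 -> 469
6: —
7: 615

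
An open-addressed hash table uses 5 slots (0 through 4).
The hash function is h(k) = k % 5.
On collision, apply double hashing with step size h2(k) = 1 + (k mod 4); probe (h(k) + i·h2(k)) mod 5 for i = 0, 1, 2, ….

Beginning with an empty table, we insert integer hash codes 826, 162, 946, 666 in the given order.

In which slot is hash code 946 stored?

4

826: h=1 → slot 1
162: h=2 → slot 2
946: h=1, h2=3, probe 1,4 → slot 4
666: h=1, h2=3, probe 1,4,2,0 → slot 0
Table: [666, 826, 162, ∅, 946]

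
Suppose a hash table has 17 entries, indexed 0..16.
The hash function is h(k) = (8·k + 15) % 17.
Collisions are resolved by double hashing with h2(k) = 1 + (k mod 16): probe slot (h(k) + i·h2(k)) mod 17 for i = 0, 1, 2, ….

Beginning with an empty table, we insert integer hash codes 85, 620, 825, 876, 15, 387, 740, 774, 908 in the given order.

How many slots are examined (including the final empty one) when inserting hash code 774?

85 hashes to 15; slot 15 is free => place at 15.
620 hashes to 11; slot 11 is free => place at 11.
825 hashes to 2; slot 2 is free => place at 2.
876 hashes to 2, h2=13; 2,15,11 taken => place at 7.
15 hashes to 16; slot 16 is free => place at 16.
387 hashes to 0; slot 0 is free => place at 0.
740 hashes to 2, h2=5; 2,7 taken => place at 12.
774 hashes to 2, h2=7; 2 taken => place at 9.
908 hashes to 3; slot 3 is free => place at 3.
Table: [387, ., 825, 908, ., ., ., 876, ., 774, ., 620, 740, ., ., 85, 15]

2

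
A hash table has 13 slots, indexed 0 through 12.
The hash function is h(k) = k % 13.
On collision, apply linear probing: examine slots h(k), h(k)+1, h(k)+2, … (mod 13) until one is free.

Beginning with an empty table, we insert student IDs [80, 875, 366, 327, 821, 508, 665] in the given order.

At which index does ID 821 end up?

Insert 80: h=2, slot 2 empty => index 2.
Insert 875: h=4, slot 4 empty => index 4.
Insert 366: h=2, slot 2 occupied => index 3.
Insert 327: h=2, slots 2,3,4 occupied => index 5.
Insert 821: h=2, slots 2,3,4,5 occupied => index 6.
Insert 508: h=1, slot 1 empty => index 1.
Insert 665: h=2, slots 2,3,4,5,6 occupied => index 7.
Table: [., 508, 80, 366, 875, 327, 821, 665, ., ., ., ., .]

6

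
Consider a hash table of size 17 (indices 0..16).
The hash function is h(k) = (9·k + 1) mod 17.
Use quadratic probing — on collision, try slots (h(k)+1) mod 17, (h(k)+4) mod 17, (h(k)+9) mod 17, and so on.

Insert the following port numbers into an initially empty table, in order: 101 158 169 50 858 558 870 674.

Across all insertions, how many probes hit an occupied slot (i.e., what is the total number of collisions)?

3

Insert 101: h=9, slot 9 empty -> index 9.
Insert 158: h=12, slot 12 empty -> index 12.
Insert 169: h=9, slot 9 occupied -> index 10.
Insert 50: h=9, slots 9,10 occupied -> index 13.
Insert 858: h=5, slot 5 empty -> index 5.
Insert 558: h=8, slot 8 empty -> index 8.
Insert 870: h=11, slot 11 empty -> index 11.
Insert 674: h=15, slot 15 empty -> index 15.
Table: [_, _, _, _, _, 858, _, _, 558, 101, 169, 870, 158, 50, _, 674, _]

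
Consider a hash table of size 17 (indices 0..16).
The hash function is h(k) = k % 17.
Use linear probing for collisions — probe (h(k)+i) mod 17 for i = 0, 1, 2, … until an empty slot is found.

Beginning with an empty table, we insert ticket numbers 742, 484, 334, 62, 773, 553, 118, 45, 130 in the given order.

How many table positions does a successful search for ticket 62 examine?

742: h=11 → slot 11
484: h=8 → slot 8
334: h=11, probe 11,12 → slot 12
62: h=11, probe 11,12,13 → slot 13
773: h=8, probe 8,9 → slot 9
553: h=9, probe 9,10 → slot 10
118: h=16 → slot 16
45: h=11, probe 11,12,13,14 → slot 14
130: h=11, probe 11,12,13,14,15 → slot 15
Table: [_, _, _, _, _, _, _, _, 484, 773, 553, 742, 334, 62, 45, 130, 118]
Lookup 62: h=11, probe 11,12,13 → found at 13.

3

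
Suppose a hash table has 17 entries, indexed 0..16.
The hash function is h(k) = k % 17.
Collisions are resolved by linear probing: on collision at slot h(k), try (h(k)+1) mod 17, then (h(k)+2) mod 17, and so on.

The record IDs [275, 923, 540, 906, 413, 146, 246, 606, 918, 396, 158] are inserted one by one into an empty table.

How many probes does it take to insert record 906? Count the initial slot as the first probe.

2

Insert 275: h=3, slot 3 empty -> index 3.
Insert 923: h=5, slot 5 empty -> index 5.
Insert 540: h=13, slot 13 empty -> index 13.
Insert 906: h=5, slot 5 occupied -> index 6.
Insert 413: h=5, slots 5,6 occupied -> index 7.
Insert 146: h=10, slot 10 empty -> index 10.
Insert 246: h=8, slot 8 empty -> index 8.
Insert 606: h=11, slot 11 empty -> index 11.
Insert 918: h=0, slot 0 empty -> index 0.
Insert 396: h=5, slots 5,6,7,8 occupied -> index 9.
Insert 158: h=5, slots 5,6,7,8,9,10,11 occupied -> index 12.
Table: [918, -, -, 275, -, 923, 906, 413, 246, 396, 146, 606, 158, 540, -, -, -]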